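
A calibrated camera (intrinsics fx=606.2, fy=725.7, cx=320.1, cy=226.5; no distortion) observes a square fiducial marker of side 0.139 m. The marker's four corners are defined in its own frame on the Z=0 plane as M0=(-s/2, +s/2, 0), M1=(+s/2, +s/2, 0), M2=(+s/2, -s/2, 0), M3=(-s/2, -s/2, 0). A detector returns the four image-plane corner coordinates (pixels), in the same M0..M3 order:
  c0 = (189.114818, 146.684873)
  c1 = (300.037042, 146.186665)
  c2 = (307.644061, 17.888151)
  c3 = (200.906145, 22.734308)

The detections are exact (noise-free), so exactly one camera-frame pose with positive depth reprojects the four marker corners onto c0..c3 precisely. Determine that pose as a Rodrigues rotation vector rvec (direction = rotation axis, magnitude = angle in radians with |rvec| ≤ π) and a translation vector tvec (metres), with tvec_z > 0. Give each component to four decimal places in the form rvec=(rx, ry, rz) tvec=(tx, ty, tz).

rvec=(-0.2295, 0.1874, 0.0392) tvec=(-0.0877, -0.1479, 0.7434)

Intrinsics K: fx=606.2, fy=725.7, cx=320.1, cy=226.5
Marker side s = 0.139 m; corners in marker frame (Z=0):
  M0 = (-0.0695, +0.0695, 0)
  M1 = (+0.0695, +0.0695, 0)
  M2 = (+0.0695, -0.0695, 0)
  M3 = (-0.0695, -0.0695, 0)
Detected image corners:
  c0 = (189.114818, 146.684873) px
  c1 = (300.037042, 146.186665) px
  c2 = (307.644061, 17.888151) px
  c3 = (200.906145, 22.734308) px
Planar DLT: solve 8×8 A·h = b for H (H[2,2]=1):
  H  [+719.19541 -144.69068 +248.56447]
  H  [-40.75579 +882.14285 +82.08545]
  H  [-0.25435 -0.29927 +1.00000]
B = K⁻¹H; ‖b₁‖=1.345178, ‖b₂‖=1.345178; λ = 2/(‖b₁‖+‖b₂‖) = 0.743396, sign → tz>0 ⇒ λ=+0.743396
r₁ = λ·B[:,0] = (+0.98181,+0.01727,-0.18908); r₂ = λ·B[:,1] = (-0.05996,+0.97309,-0.22248)
r₃ = r₁×r₂ = (+0.18015,+0.22977,+0.95643); SVD([r₁ r₂ r₃]) → R = UVᵀ:
  R  [+0.98181 -0.05996 +0.18015]
  R  [+0.01727 +0.97309 +0.22977]
  R  [-0.18908 -0.22248 +0.95643]
t = (-0.08773, -0.14794, +0.74340) m
tr R = 2.911327; θ = arccos((tr R − 1)/2) = 0.298891 rad = 17.125°
axis k = ((R−Rᵀ)₃₂, (R−Rᵀ)₁₃, (R−Rᵀ)₂₁) / (2 sinθ) = (-0.767925, +0.626974, +0.131129)
rvec = θ·k = (-0.229526, +0.187397, +0.039193)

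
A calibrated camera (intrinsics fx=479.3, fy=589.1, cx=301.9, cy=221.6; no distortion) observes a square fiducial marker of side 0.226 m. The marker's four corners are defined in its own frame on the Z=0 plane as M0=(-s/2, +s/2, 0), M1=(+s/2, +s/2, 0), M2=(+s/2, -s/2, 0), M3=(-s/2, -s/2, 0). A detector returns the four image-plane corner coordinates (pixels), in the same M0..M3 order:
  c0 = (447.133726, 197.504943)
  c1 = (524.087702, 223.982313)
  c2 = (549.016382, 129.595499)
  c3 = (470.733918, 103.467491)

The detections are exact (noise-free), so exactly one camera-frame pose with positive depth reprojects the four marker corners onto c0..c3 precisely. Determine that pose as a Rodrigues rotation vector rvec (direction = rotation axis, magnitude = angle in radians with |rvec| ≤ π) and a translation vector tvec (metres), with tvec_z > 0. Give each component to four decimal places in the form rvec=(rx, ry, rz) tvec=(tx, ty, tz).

rvec=(0.0818, 0.0593, 0.2763) tvec=(0.5580, -0.1338, 1.3672)

Intrinsics K: fx=479.3, fy=589.1, cx=301.9, cy=221.6
Marker side s = 0.226 m; corners in marker frame (Z=0):
  M0 = (-0.1130, +0.1130, 0)
  M1 = (+0.1130, +0.1130, 0)
  M2 = (+0.1130, -0.1130, 0)
  M3 = (-0.1130, -0.1130, 0)
Detected image corners:
  c0 = (447.133726, 197.504943) px
  c1 = (524.087702, 223.982313) px
  c2 = (549.016382, 129.595499) px
  c3 = (470.733918, 103.467491) px
Planar DLT: solve 8×8 A·h = b for H (H[2,2]=1):
  H  [+326.23111 -75.03175 +497.50245]
  H  [+110.73763 +427.49083 +163.93189]
  H  [-0.03454 +0.06494 +1.00000]
B = K⁻¹H; ‖b₁‖=0.731396, ‖b₂‖=0.731396; λ = 2/(‖b₁‖+‖b₂‖) = 1.367248, sign → tz>0 ⇒ λ=+1.367248
r₁ = λ·B[:,0] = (+0.96035,+0.27478,-0.04722); r₂ = λ·B[:,1] = (-0.26996,+0.95877,+0.08878)
r₃ = r₁×r₂ = (+0.06967,-0.07252,+0.99493); SVD([r₁ r₂ r₃]) → R = UVᵀ:
  R  [+0.96035 -0.26996 +0.06967]
  R  [+0.27478 +0.95877 -0.07252]
  R  [-0.04722 +0.08878 +0.99493]
t = (+0.55797, -0.13384, +1.36725) m
tr R = 2.914049; θ = arccos((tr R − 1)/2) = 0.294234 rad = 16.858°
axis k = ((R−Rᵀ)₃₂, (R−Rᵀ)₁₃, (R−Rᵀ)₂₁) / (2 sinθ) = (+0.278097, +0.201532, +0.939174)
rvec = θ·k = (+0.081825, +0.059298, +0.276337)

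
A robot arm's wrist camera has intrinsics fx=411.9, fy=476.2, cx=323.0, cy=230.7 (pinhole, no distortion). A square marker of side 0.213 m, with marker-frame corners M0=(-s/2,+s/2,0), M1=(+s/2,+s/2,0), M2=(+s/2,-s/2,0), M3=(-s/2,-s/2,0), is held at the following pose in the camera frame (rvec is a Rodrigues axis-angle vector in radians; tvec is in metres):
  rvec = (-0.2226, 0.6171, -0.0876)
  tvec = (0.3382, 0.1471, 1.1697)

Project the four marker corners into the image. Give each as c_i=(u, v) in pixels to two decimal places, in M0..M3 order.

c0=(409.57, 335.97) c1=(484.88, 333.83) c2=(476.64, 242.38) c3=(405.09, 253.19)

Intrinsics K: fx=411.9, fy=476.2, cx=323.0, cy=230.7
Marker side s = 0.213 m; corners in marker frame (Z=0):
  M0 = (-0.1065, +0.1065, 0)
  M1 = (+0.1065, +0.1065, 0)
  M2 = (+0.1065, -0.1065, 0)
  M3 = (-0.1065, -0.1065, 0)
rvec = (-0.2226, 0.6171, -0.0876), |rvec| = θ = 0.66184 rad = 37.921°
Rodrigues: sinθ=0.61457, 1−cosθ=0.21114; R = I + sinθ·[k]× + (1−cosθ)·[k]×²:
    [+0.81274 +0.01513 +0.58242]
    [-0.14756 +0.97242 +0.18064]
    [-0.56363 -0.23276 +0.79256]
t = (0.3382, 0.1471, 1.1697) m
M0: Pc = R·M0+t = (+0.25325, +0.26638, +1.20494); u = 411.9·(+0.25325)/1.20494 + 323.0 = 409.5733, v = 476.2·(+0.26638)/1.20494 + 230.7 = 335.9742
M1: Pc = R·M1+t = (+0.42637, +0.23495, +1.08489); u = 411.9·(+0.42637)/1.08489 + 323.0 = 484.8801, v = 476.2·(+0.23495)/1.08489 + 230.7 = 333.8281
M2: Pc = R·M2+t = (+0.42315, +0.02782, +1.13446); u = 411.9·(+0.42315)/1.13446 + 323.0 = 476.6355, v = 476.2·(+0.02782)/1.13446 + 230.7 = 242.3789
M3: Pc = R·M3+t = (+0.25003, +0.05925, +1.25451); u = 411.9·(+0.25003)/1.25451 + 323.0 = 405.0938, v = 476.2·(+0.05925)/1.25451 + 230.7 = 253.1915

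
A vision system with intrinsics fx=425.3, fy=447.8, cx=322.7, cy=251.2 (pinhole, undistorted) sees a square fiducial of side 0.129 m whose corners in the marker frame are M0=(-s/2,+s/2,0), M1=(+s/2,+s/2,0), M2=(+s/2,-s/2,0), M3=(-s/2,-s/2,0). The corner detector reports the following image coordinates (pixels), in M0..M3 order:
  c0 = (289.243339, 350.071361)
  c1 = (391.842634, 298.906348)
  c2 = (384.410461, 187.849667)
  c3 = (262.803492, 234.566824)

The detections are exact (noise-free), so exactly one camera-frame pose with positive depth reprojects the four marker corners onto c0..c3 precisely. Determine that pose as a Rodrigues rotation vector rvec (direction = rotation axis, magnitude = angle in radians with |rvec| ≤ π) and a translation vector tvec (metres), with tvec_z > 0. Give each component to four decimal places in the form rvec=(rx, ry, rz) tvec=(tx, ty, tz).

rvec=(0.4897, -0.4473, -0.2654) tvec=(0.0130, 0.0187, 0.4250)

Intrinsics K: fx=425.3, fy=447.8, cx=322.7, cy=251.2
Marker side s = 0.129 m; corners in marker frame (Z=0):
  M0 = (-0.0645, +0.0645, 0)
  M1 = (+0.0645, +0.0645, 0)
  M2 = (+0.0645, -0.0645, 0)
  M3 = (-0.0645, -0.0645, 0)
Detected image corners:
  c0 = (289.243339, 350.071361) px
  c1 = (391.842634, 298.906348) px
  c2 = (384.410461, 187.849667) px
  c3 = (262.803492, 234.566824) px
Planar DLT: solve 8×8 A·h = b for H (H[2,2]=1):
  H  [+1135.25758 +522.79215 +335.68550]
  H  [-161.40102 +1196.15653 +270.90614]
  H  [+0.81879 +1.19068 +1.00000]
B = K⁻¹H; ‖b₁‖=2.353060, ‖b₂‖=2.353060; λ = 2/(‖b₁‖+‖b₂‖) = 0.424979, sign → tz>0 ⇒ λ=+0.424979
r₁ = λ·B[:,0] = (+0.87038,-0.34837,+0.34797); r₂ = λ·B[:,1] = (+0.13845,+0.85134,+0.50601)
r₃ = r₁×r₂ = (-0.47252,-0.39225,+0.78922); SVD([r₁ r₂ r₃]) → R = UVᵀ:
  R  [+0.87038 +0.13845 -0.47252]
  R  [-0.34837 +0.85134 -0.39225]
  R  [+0.34797 +0.50601 +0.78922]
t = (+0.01298, +0.01870, +0.42498) m
tr R = 2.510936; θ = arccos((tr R − 1)/2) = 0.714428 rad = 40.934°
axis k = ((R−Rᵀ)₃₂, (R−Rᵀ)₁₃, (R−Rᵀ)₂₁) / (2 sinθ) = (+0.685501, -0.626149, -0.371518)
rvec = θ·k = (+0.489741, -0.447339, -0.265423)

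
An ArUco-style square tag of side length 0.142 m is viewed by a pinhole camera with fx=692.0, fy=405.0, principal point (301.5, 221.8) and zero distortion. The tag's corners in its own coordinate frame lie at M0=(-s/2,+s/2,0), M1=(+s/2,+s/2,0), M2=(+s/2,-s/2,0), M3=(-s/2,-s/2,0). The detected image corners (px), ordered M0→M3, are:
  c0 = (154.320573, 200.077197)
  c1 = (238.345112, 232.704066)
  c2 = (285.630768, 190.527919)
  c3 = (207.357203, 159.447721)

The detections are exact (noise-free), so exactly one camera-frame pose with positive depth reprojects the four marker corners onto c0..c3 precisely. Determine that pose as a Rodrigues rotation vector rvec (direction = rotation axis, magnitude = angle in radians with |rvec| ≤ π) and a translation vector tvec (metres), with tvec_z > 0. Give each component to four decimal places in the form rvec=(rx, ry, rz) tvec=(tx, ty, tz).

rvec=(-0.4351, -0.2191, 0.5606) tvec=(-0.1159, -0.0668, 1.0142)

Intrinsics K: fx=692.0, fy=405.0, cx=301.5, cy=221.8
Marker side s = 0.142 m; corners in marker frame (Z=0):
  M0 = (-0.0710, +0.0710, 0)
  M1 = (+0.0710, +0.0710, 0)
  M2 = (+0.0710, -0.0710, 0)
  M3 = (-0.0710, -0.0710, 0)
Detected image corners:
  c0 = (154.320573, 200.077197) px
  c1 = (238.345112, 232.704066) px
  c2 = (285.630768, 190.527919) px
  c3 = (207.357203, 159.447721) px
Planar DLT: solve 8×8 A·h = b for H (H[2,2]=1):
  H  [+588.96813 -452.41916 +222.44798]
  H  [+240.18032 +203.84693 +195.12276]
  H  [+0.08193 -0.44843 +1.00000]
B = K⁻¹H; ‖b₁‖=0.985951, ‖b₂‖=0.985951; λ = 2/(‖b₁‖+‖b₂‖) = 1.014249, sign → tz>0 ⇒ λ=+1.014249
r₁ = λ·B[:,0] = (+0.82703,+0.55598,+0.08310); r₂ = λ·B[:,1] = (-0.46494,+0.75958,-0.45482)
r₃ = r₁×r₂ = (-0.31599,+0.33752,+0.88670); SVD([r₁ r₂ r₃]) → R = UVᵀ:
  R  [+0.82703 -0.46494 -0.31599]
  R  [+0.55598 +0.75958 +0.33752]
  R  [+0.08310 -0.45482 +0.88670]
t = (-0.11586, -0.06681, +1.01425) m
tr R = 2.473312; θ = arccos((tr R − 1)/2) = 0.742684 rad = 42.553°
axis k = ((R−Rᵀ)₃₂, (R−Rᵀ)₁₃, (R−Rᵀ)₂₁) / (2 sinθ) = (-0.585821, -0.295070, +0.754816)
rvec = θ·k = (-0.435080, -0.219143, +0.560590)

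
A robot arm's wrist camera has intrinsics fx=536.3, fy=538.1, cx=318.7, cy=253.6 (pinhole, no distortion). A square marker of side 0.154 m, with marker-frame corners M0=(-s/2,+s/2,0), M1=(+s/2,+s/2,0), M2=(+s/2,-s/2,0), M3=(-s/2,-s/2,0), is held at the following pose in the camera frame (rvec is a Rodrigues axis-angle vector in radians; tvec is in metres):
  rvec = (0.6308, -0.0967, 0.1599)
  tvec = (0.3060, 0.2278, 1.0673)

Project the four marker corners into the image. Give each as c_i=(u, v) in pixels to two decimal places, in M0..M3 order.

c0=(424.18, 390.37) c1=(494.51, 396.57) c2=(523.91, 345.09) c3=(448.00, 337.26)

Intrinsics K: fx=536.3, fy=538.1, cx=318.7, cy=253.6
Marker side s = 0.154 m; corners in marker frame (Z=0):
  M0 = (-0.0770, +0.0770, 0)
  M1 = (+0.0770, +0.0770, 0)
  M2 = (+0.0770, -0.0770, 0)
  M3 = (-0.0770, -0.0770, 0)
rvec = (0.6308, -0.0967, 0.1599), |rvec| = θ = 0.65790 rad = 37.695°
Rodrigues: sinθ=0.61145, 1−cosθ=0.20872; R = I + sinθ·[k]× + (1−cosθ)·[k]×²:
    [+0.98316 -0.17803 -0.04123]
    [+0.11920 +0.79579 -0.59373]
    [+0.13851 +0.57881 +0.80361]
t = (0.3060, 0.2278, 1.0673) m
M0: Pc = R·M0+t = (+0.21659, +0.27990, +1.10120); u = 536.3·(+0.21659)/1.10120 + 318.7 = 424.1814, v = 538.1·(+0.27990)/1.10120 + 253.6 = 390.3712
M1: Pc = R·M1+t = (+0.36800, +0.29825, +1.12253); u = 536.3·(+0.36800)/1.12253 + 318.7 = 494.5128, v = 538.1·(+0.29825)/1.12253 + 253.6 = 396.5716
M2: Pc = R·M2+t = (+0.39541, +0.17570, +1.03340); u = 536.3·(+0.39541)/1.03340 + 318.7 = 523.9060, v = 538.1·(+0.17570)/1.03340 + 253.6 = 345.0900
M3: Pc = R·M3+t = (+0.24400, +0.15735, +1.01207); u = 536.3·(+0.24400)/1.01207 + 318.7 = 447.9996, v = 538.1·(+0.15735)/1.01207 + 253.6 = 337.2585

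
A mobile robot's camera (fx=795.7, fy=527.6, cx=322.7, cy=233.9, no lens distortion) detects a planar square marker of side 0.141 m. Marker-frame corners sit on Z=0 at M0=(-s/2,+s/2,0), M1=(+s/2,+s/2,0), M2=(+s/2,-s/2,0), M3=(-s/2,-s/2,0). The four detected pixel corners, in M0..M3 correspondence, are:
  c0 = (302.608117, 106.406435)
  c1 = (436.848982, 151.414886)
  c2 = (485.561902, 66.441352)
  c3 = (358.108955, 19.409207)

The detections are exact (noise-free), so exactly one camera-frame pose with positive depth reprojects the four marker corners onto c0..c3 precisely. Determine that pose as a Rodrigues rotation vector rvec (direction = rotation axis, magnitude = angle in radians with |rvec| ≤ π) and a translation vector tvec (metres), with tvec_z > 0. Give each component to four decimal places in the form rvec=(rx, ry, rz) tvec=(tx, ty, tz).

Intrinsics K: fx=795.7, fy=527.6, cx=322.7, cy=233.9
Marker side s = 0.141 m; corners in marker frame (Z=0):
  M0 = (-0.0705, +0.0705, 0)
  M1 = (+0.0705, +0.0705, 0)
  M2 = (+0.0705, -0.0705, 0)
  M3 = (-0.0705, -0.0705, 0)
Detected image corners:
  c0 = (302.608117, 106.406435) px
  c1 = (436.848982, 151.414886) px
  c2 = (485.561902, 66.441352) px
  c3 = (358.108955, 19.409207) px
Planar DLT: solve 8×8 A·h = b for H (H[2,2]=1):
  H  [+1046.26975 -467.39039 +397.62170]
  H  [+352.27851 +588.32410 +85.65133]
  H  [+0.29991 -0.24849 +1.00000]
B = K⁻¹H; ‖b₁‖=1.341566, ‖b₂‖=1.341566; λ = 2/(‖b₁‖+‖b₂‖) = 0.745398, sign → tz>0 ⇒ λ=+0.745398
r₁ = λ·B[:,0] = (+0.88946,+0.39859,+0.22355); r₂ = λ·B[:,1] = (-0.36273,+0.91330,-0.18522)
r₃ = r₁×r₂ = (-0.27800,+0.08366,+0.95693); SVD([r₁ r₂ r₃]) → R = UVᵀ:
  R  [+0.88946 -0.36273 -0.27800]
  R  [+0.39859 +0.91330 +0.08366]
  R  [+0.22355 -0.18522 +0.95693]
t = (+0.07019, -0.20945, +0.74540) m
tr R = 2.759699; θ = arccos((tr R − 1)/2) = 0.495251 rad = 28.376°
axis k = ((R−Rᵀ)₃₂, (R−Rᵀ)₁₃, (R−Rᵀ)₂₁) / (2 sinθ) = (-0.282884, -0.527669, +0.800963)
rvec = θ·k = (-0.140099, -0.261329, +0.396678)

rvec=(-0.1401, -0.2613, 0.3967) tvec=(0.0702, -0.2094, 0.7454)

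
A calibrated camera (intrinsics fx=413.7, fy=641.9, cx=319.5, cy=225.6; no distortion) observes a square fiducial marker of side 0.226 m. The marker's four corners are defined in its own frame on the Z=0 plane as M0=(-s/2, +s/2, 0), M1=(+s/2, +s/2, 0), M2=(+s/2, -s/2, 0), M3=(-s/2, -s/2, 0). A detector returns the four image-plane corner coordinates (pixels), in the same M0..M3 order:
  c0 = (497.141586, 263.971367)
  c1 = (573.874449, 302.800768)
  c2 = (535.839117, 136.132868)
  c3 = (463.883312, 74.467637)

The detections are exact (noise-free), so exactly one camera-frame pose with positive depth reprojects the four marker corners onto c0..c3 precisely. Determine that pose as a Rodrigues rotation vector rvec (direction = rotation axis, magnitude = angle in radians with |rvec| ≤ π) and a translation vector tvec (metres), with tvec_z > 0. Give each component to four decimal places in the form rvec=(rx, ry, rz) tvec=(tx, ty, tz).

rvec=(-0.4758, -0.6132, 0.0946) tvec=(0.3430, -0.0393, 0.7093)

Intrinsics K: fx=413.7, fy=641.9, cx=319.5, cy=225.6
Marker side s = 0.226 m; corners in marker frame (Z=0):
  M0 = (-0.1130, +0.1130, 0)
  M1 = (+0.1130, +0.1130, 0)
  M2 = (+0.1130, -0.1130, 0)
  M3 = (-0.1130, -0.1130, 0)
Detected image corners:
  c0 = (497.141586, 263.971367) px
  c1 = (573.874449, 302.800768) px
  c2 = (535.839117, 136.132868) px
  c3 = (463.883312, 74.467637) px
Planar DLT: solve 8×8 A·h = b for H (H[2,2]=1):
  H  [+715.89718 -174.46272 +519.53459]
  H  [+371.55547 +658.67132 +189.99540]
  H  [+0.74893 -0.64342 +1.00000]
B = K⁻¹H; ‖b₁‖=1.409891, ‖b₂‖=1.409891; λ = 2/(‖b₁‖+‖b₂‖) = 0.709274, sign → tz>0 ⇒ λ=+0.709274
r₁ = λ·B[:,0] = (+0.81714,+0.22386,+0.53120); r₂ = λ·B[:,1] = (+0.05333,+0.88820,-0.45636)
r₃ = r₁×r₂ = (-0.57397,+0.40124,+0.71384); SVD([r₁ r₂ r₃]) → R = UVᵀ:
  R  [+0.81714 +0.05333 -0.57397]
  R  [+0.22386 +0.88820 +0.40124]
  R  [+0.53120 -0.45636 +0.71384]
t = (+0.34295, -0.03934, +0.70927) m
tr R = 2.419177; θ = arccos((tr R − 1)/2) = 0.781882 rad = 44.799°
axis k = ((R−Rᵀ)₃₂, (R−Rᵀ)₁₃, (R−Rᵀ)₂₁) / (2 sinθ) = (-0.608556, -0.784230, +0.121007)
rvec = θ·k = (-0.475820, -0.613175, +0.094614)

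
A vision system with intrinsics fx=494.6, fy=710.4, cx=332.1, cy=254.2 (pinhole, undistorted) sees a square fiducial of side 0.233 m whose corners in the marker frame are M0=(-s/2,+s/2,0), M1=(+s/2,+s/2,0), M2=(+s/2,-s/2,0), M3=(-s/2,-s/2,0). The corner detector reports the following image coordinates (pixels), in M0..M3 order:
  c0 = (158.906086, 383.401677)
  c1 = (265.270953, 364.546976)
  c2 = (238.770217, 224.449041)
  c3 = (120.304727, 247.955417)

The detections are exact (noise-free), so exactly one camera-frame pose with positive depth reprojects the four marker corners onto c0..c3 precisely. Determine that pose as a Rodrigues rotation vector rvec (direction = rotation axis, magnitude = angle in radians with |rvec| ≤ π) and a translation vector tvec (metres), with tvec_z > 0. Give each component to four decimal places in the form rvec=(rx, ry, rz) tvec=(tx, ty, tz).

rvec=(0.5068, 0.0357, -0.1474) tvec=(-0.2737, 0.0770, 0.9967)

Intrinsics K: fx=494.6, fy=710.4, cx=332.1, cy=254.2
Marker side s = 0.233 m; corners in marker frame (Z=0):
  M0 = (-0.1165, +0.1165, 0)
  M1 = (+0.1165, +0.1165, 0)
  M2 = (+0.1165, -0.1165, 0)
  M3 = (-0.1165, -0.1165, 0)
Detected image corners:
  c0 = (158.906086, 383.401677) px
  c1 = (265.270953, 364.546976) px
  c2 = (238.770217, 224.449041) px
  c3 = (120.304727, 247.955417) px
Planar DLT: solve 8×8 A·h = b for H (H[2,2]=1):
  H  [+467.15811 +234.39120 +196.26461]
  H  [-111.92310 +738.40906 +309.04745]
  H  [-0.07074 +0.48247 +1.00000]
B = K⁻¹H; ‖b₁‖=1.003284, ‖b₂‖=1.003284; λ = 2/(‖b₁‖+‖b₂‖) = 0.996727, sign → tz>0 ⇒ λ=+0.996727
r₁ = λ·B[:,0] = (+0.98877,-0.13181,-0.07050); r₂ = λ·B[:,1] = (+0.14946,+0.86395,+0.48089)
r₃ = r₁×r₂ = (-0.00247,-0.48602,+0.87394); SVD([r₁ r₂ r₃]) → R = UVᵀ:
  R  [+0.98877 +0.14946 -0.00247]
  R  [-0.13181 +0.86395 -0.48602]
  R  [-0.07050 +0.48089 +0.87394]
t = (-0.27374, +0.07695, +0.99673) m
tr R = 2.726659; θ = arccos((tr R − 1)/2) = 0.528966 rad = 30.307°
axis k = ((R−Rᵀ)₃₂, (R−Rᵀ)₁₃, (R−Rᵀ)₂₁) / (2 sinθ) = (+0.958017, +0.067407, -0.278676)
rvec = θ·k = (+0.506758, +0.035656, -0.147410)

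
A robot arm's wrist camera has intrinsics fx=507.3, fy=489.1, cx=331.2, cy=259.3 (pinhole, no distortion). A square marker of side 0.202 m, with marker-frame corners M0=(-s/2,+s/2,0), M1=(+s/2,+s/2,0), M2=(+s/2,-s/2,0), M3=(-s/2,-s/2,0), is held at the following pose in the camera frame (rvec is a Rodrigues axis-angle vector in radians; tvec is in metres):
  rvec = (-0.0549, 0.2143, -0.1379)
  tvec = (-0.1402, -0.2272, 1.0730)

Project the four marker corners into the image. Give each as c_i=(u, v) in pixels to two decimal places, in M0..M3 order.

Intrinsics K: fx=507.3, fy=489.1, cx=331.2, cy=259.3
Marker side s = 0.202 m; corners in marker frame (Z=0):
  M0 = (-0.1010, +0.1010, 0)
  M1 = (+0.1010, +0.1010, 0)
  M2 = (+0.1010, -0.1010, 0)
  M3 = (-0.1010, -0.1010, 0)
rvec = (-0.0549, 0.2143, -0.1379), |rvec| = θ = 0.26068 rad = 14.936°
Rodrigues: sinθ=0.25774, 1−cosθ=0.03379; R = I + sinθ·[k]× + (1−cosθ)·[k]×²:
    [+0.96771 +0.13049 +0.21565]
    [-0.14219 +0.98905 +0.03959]
    [-0.20812 -0.06897 +0.97567]
t = (-0.1402, -0.2272, 1.0730) m
M0: Pc = R·M0+t = (-0.22476, -0.11294, +1.08705); u = 507.3·(-0.22476)/1.08705 + 331.2 = 226.3107, v = 489.1·(-0.11294)/1.08705 + 259.3 = 208.4825
M1: Pc = R·M1+t = (-0.02928, -0.14167, +1.04501); u = 507.3·(-0.02928)/1.04501 + 331.2 = 316.9856, v = 489.1·(-0.14167)/1.04501 + 259.3 = 192.9950
M2: Pc = R·M2+t = (-0.05564, -0.34146, +1.05895); u = 507.3·(-0.05564)/1.05895 + 331.2 = 304.5446, v = 489.1·(-0.34146)/1.05895 + 259.3 = 101.5907
M3: Pc = R·M3+t = (-0.25112, -0.31273, +1.10099); u = 507.3·(-0.25112)/1.10099 + 331.2 = 215.4922, v = 489.1·(-0.31273)/1.10099 + 259.3 = 120.3724

c0=(226.31, 208.48) c1=(316.99, 192.99) c2=(304.54, 101.59) c3=(215.49, 120.37)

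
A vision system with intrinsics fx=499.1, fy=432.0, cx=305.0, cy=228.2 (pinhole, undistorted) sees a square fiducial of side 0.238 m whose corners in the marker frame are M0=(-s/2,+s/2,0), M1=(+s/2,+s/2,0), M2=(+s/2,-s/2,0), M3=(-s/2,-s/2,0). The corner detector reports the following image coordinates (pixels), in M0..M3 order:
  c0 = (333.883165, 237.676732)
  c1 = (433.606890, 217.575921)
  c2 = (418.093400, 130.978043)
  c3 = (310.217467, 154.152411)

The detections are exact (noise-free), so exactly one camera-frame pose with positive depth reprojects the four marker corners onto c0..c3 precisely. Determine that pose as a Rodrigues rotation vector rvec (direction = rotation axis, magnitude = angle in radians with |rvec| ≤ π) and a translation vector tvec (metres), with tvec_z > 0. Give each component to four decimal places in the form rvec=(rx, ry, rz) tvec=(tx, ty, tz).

rvec=(0.4025, 0.0258, -0.2426) tvec=(0.1553, -0.1075, 1.1242)

Intrinsics K: fx=499.1, fy=432.0, cx=305.0, cy=228.2
Marker side s = 0.238 m; corners in marker frame (Z=0):
  M0 = (-0.1190, +0.1190, 0)
  M1 = (+0.1190, +0.1190, 0)
  M2 = (+0.1190, -0.1190, 0)
  M3 = (-0.1190, -0.1190, 0)
Detected image corners:
  c0 = (333.883165, 237.676732) px
  c1 = (433.606890, 217.575921) px
  c2 = (418.093400, 130.978043) px
  c3 = (310.217467, 154.152411) px
Planar DLT: solve 8×8 A·h = b for H (H[2,2]=1):
  H  [+411.21551 +210.41237 +373.94908]
  H  [-102.63995 +420.69224 +186.91116]
  H  [-0.06477 +0.34221 +1.00000]
B = K⁻¹H; ‖b₁‖=0.889484, ‖b₂‖=0.889484; λ = 2/(‖b₁‖+‖b₂‖) = 1.124247, sign → tz>0 ⇒ λ=+1.124247
r₁ = λ·B[:,0] = (+0.97078,-0.22865,-0.07282); r₂ = λ·B[:,1] = (+0.23885,+0.89159,+0.38473)
r₃ = r₁×r₂ = (-0.02305,-0.39089,+0.92015); SVD([r₁ r₂ r₃]) → R = UVᵀ:
  R  [+0.97078 +0.23885 -0.02305]
  R  [-0.22865 +0.89159 -0.39089]
  R  [-0.07282 +0.38473 +0.92015]
t = (+0.15531, -0.10745, +1.12425) m
tr R = 2.782521; θ = arccos((tr R − 1)/2) = 0.470679 rad = 26.968°
axis k = ((R−Rᵀ)₃₂, (R−Rᵀ)₁₃, (R−Rᵀ)₂₁) / (2 sinθ) = (+0.855163, +0.054877, -0.515446)
rvec = θ·k = (+0.402508, +0.025829, -0.242610)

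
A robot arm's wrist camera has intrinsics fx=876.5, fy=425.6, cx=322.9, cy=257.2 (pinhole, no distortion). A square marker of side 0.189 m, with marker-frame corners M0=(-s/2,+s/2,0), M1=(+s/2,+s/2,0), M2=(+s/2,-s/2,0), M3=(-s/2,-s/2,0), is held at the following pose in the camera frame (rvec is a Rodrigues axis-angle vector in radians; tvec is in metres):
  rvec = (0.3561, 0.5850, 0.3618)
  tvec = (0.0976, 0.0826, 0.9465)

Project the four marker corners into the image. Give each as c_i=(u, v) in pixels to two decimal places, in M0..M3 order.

c0=(325.32, 308.94) c1=(461.81, 350.13) c2=(518.38, 276.90) c3=(365.19, 239.05)

Intrinsics K: fx=876.5, fy=425.6, cx=322.9, cy=257.2
Marker side s = 0.189 m; corners in marker frame (Z=0):
  M0 = (-0.0945, +0.0945, 0)
  M1 = (+0.0945, +0.0945, 0)
  M2 = (+0.0945, -0.0945, 0)
  M3 = (-0.0945, -0.0945, 0)
rvec = (0.3561, 0.5850, 0.3618), |rvec| = θ = 0.77455 rad = 44.379°
Rodrigues: sinθ=0.69940, 1−cosθ=0.28527; R = I + sinθ·[k]× + (1−cosθ)·[k]×²:
    [+0.77503 -0.22764 +0.58950]
    [+0.42575 +0.87746 -0.22091]
    [-0.46697 +0.42219 +0.77698]
t = (0.0976, 0.0826, 0.9465) m
M0: Pc = R·M0+t = (+0.00285, +0.12529, +1.03053); u = 876.5·(+0.00285)/1.03053 + 322.9 = 325.3221, v = 425.6·(+0.12529)/1.03053 + 257.2 = 308.9426
M1: Pc = R·M1+t = (+0.14933, +0.20575, +0.94227); u = 876.5·(+0.14933)/0.94227 + 322.9 = 461.8058, v = 425.6·(+0.20575)/0.94227 + 257.2 = 350.1339
M2: Pc = R·M2+t = (+0.19235, +0.03991, +0.86247); u = 876.5·(+0.19235)/0.86247 + 322.9 = 518.3804, v = 425.6·(+0.03991)/0.86247 + 257.2 = 276.8957
M3: Pc = R·M3+t = (+0.04587, -0.04055, +0.95073); u = 876.5·(+0.04587)/0.95073 + 322.9 = 365.1899, v = 425.6·(-0.04055)/0.95073 + 257.2 = 239.0461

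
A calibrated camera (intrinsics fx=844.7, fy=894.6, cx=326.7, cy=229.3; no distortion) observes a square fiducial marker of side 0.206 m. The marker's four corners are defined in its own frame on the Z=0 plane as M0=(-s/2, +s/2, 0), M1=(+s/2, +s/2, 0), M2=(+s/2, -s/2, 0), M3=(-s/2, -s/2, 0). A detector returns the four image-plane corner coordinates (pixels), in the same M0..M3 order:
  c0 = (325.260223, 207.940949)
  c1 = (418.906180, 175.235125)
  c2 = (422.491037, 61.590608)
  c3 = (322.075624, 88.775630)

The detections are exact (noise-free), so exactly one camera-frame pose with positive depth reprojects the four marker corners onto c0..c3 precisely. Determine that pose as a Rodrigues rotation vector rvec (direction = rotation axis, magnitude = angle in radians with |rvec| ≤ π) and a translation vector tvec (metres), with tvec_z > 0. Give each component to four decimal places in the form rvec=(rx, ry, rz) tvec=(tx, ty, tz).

rvec=(0.4969, -0.5573, -0.1722) tvec=(0.0813, -0.1540, 1.4599)

Intrinsics K: fx=844.7, fy=894.6, cx=326.7, cy=229.3
Marker side s = 0.206 m; corners in marker frame (Z=0):
  M0 = (-0.1030, +0.1030, 0)
  M1 = (+0.1030, +0.1030, 0)
  M2 = (+0.1030, -0.1030, 0)
  M3 = (-0.1030, -0.1030, 0)
Detected image corners:
  c0 = (325.260223, 207.940949) px
  c1 = (418.906180, 175.235125) px
  c2 = (422.491037, 61.590608) px
  c3 = (322.075624, 88.775630) px
Planar DLT: solve 8×8 A·h = b for H (H[2,2]=1):
  H  [+588.62528 +124.78240 +373.76646]
  H  [-103.48146 +609.89530 +134.93010]
  H  [+0.31752 +0.33933 +1.00000]
B = K⁻¹H; ‖b₁‖=0.684963, ‖b₂‖=0.684963; λ = 2/(‖b₁‖+‖b₂‖) = 1.459934, sign → tz>0 ⇒ λ=+1.459934
r₁ = λ·B[:,0] = (+0.83806,-0.28769,+0.46356); r₂ = λ·B[:,1] = (+0.02407,+0.86834,+0.49539)
r₃ = r₁×r₂ = (-0.54505,-0.40401,+0.73464); SVD([r₁ r₂ r₃]) → R = UVᵀ:
  R  [+0.83806 +0.02407 -0.54505]
  R  [-0.28769 +0.86834 -0.40401]
  R  [+0.46356 +0.49539 +0.73464]
t = (+0.08135, -0.15401, +1.45993) m
tr R = 2.441034; θ = arccos((tr R − 1)/2) = 0.766249 rad = 43.903°
axis k = ((R−Rᵀ)₃₂, (R−Rᵀ)₁₃, (R−Rᵀ)₂₁) / (2 sinθ) = (+0.648512, -0.727256, -0.224794)
rvec = θ·k = (+0.496921, -0.557259, -0.172248)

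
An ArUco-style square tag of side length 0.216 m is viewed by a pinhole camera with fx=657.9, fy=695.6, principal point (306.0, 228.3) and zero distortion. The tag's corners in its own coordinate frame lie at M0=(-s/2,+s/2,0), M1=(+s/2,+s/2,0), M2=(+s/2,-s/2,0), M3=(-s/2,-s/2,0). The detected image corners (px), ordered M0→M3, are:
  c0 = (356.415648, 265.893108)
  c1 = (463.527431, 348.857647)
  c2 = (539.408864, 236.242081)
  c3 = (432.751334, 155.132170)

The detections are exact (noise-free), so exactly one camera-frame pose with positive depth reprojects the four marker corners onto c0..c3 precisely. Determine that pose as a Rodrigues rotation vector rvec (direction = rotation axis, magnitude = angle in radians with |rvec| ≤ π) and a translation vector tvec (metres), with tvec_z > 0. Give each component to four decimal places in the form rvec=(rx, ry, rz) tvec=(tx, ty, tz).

Intrinsics K: fx=657.9, fy=695.6, cx=306.0, cy=228.3
Marker side s = 0.216 m; corners in marker frame (Z=0):
  M0 = (-0.1080, +0.1080, 0)
  M1 = (+0.1080, +0.1080, 0)
  M2 = (+0.1080, -0.1080, 0)
  M3 = (-0.1080, -0.1080, 0)
Detected image corners:
  c0 = (356.415648, 265.893108) px
  c1 = (463.527431, 348.857647) px
  c2 = (539.408864, 236.242081) px
  c3 = (432.751334, 155.132170) px
Planar DLT: solve 8×8 A·h = b for H (H[2,2]=1):
  H  [+476.46744 -374.25017 +447.99006]
  H  [+369.46971 +504.76612 +251.05499]
  H  [-0.04099 -0.04886 +1.00000]
B = K⁻¹H; ‖b₁‖=0.922362, ‖b₂‖=0.922362; λ = 2/(‖b₁‖+‖b₂‖) = 1.084173, sign → tz>0 ⇒ λ=+1.084173
r₁ = λ·B[:,0] = (+0.80585,+0.59045,-0.04444); r₂ = λ·B[:,1] = (-0.59210,+0.80412,-0.05297)
r₃ = r₁×r₂ = (+0.00445,+0.06900,+0.99761); SVD([r₁ r₂ r₃]) → R = UVᵀ:
  R  [+0.80585 -0.59210 +0.00445]
  R  [+0.59045 +0.80412 +0.06900]
  R  [-0.04444 -0.05297 +0.99761]
t = (+0.23399, +0.03547, +1.08417) m
tr R = 2.607582; θ = arccos((tr R − 1)/2) = 0.637156 rad = 36.506°
axis k = ((R−Rᵀ)₃₂, (R−Rᵀ)₁₃, (R−Rᵀ)₂₁) / (2 sinθ) = (-0.102515, +0.041092, +0.993882)
rvec = θ·k = (-0.065318, +0.026182, +0.633258)

rvec=(-0.0653, 0.0262, 0.6333) tvec=(0.2340, 0.0355, 1.0842)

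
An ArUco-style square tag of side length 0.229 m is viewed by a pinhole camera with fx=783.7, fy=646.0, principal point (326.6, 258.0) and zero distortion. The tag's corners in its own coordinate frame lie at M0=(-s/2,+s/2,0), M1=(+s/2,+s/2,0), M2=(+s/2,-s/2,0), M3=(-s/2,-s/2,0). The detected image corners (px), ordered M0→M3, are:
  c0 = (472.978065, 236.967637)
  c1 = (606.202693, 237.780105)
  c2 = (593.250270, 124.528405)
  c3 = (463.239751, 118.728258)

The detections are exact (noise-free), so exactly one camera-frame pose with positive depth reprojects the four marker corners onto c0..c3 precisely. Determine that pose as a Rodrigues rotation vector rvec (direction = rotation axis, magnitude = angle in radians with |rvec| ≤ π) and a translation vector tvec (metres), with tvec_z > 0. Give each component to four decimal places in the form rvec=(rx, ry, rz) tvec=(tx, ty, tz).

rvec=(-0.1571, -0.2392, -0.0198) tvec=(0.3299, -0.1521, 1.2391)

Intrinsics K: fx=783.7, fy=646.0, cx=326.6, cy=258.0
Marker side s = 0.229 m; corners in marker frame (Z=0):
  M0 = (-0.1145, +0.1145, 0)
  M1 = (+0.1145, +0.1145, 0)
  M2 = (+0.1145, -0.1145, 0)
  M3 = (-0.1145, -0.1145, 0)
Detected image corners:
  c0 = (472.978065, 236.967637) px
  c1 = (606.202693, 237.780105) px
  c2 = (593.250270, 124.528405) px
  c3 = (463.239751, 118.728258) px
Planar DLT: solve 8×8 A·h = b for H (H[2,2]=1):
  H  [+676.99789 -16.06101 +535.28212]
  H  [+49.00048 +483.09238 +178.72126]
  H  [+0.19169 -0.12316 +1.00000]
B = K⁻¹H; ‖b₁‖=0.807058, ‖b₂‖=0.807058; λ = 2/(‖b₁‖+‖b₂‖) = 1.239068, sign → tz>0 ⇒ λ=+1.239068
r₁ = λ·B[:,0] = (+0.97138,-0.00087,+0.23752); r₂ = λ·B[:,1] = (+0.03820,+0.98755,-0.15261)
r₃ = r₁×r₂ = (-0.23443,+0.15731,+0.95932); SVD([r₁ r₂ r₃]) → R = UVᵀ:
  R  [+0.97138 +0.03820 -0.23443]
  R  [-0.00087 +0.98755 +0.15731]
  R  [+0.23752 -0.15261 +0.95932]
t = (+0.32994, -0.15206, +1.23907) m
tr R = 2.918252; θ = arccos((tr R − 1)/2) = 0.286900 rad = 16.438°
axis k = ((R−Rᵀ)₃₂, (R−Rᵀ)₁₃, (R−Rᵀ)₂₁) / (2 sinθ) = (-0.547597, -0.833888, -0.069048)
rvec = θ·k = (-0.157105, -0.239242, -0.019810)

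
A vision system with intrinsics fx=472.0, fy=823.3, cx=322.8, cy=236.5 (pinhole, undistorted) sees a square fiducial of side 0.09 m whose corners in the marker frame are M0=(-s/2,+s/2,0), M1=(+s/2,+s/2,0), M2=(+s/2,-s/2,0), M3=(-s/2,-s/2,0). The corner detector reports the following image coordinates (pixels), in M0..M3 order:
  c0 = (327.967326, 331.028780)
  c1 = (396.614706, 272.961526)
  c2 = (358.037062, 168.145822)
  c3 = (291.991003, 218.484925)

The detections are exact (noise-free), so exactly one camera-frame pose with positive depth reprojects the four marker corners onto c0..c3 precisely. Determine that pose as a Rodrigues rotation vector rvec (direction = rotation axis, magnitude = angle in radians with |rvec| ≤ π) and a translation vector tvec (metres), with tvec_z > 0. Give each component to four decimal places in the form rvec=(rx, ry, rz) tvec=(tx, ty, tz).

Intrinsics K: fx=472.0, fy=823.3, cx=322.8, cy=236.5
Marker side s = 0.09 m; corners in marker frame (Z=0):
  M0 = (-0.0450, +0.0450, 0)
  M1 = (+0.0450, +0.0450, 0)
  M2 = (+0.0450, -0.0450, 0)
  M3 = (-0.0450, -0.0450, 0)
Detected image corners:
  c0 = (327.967326, 331.028780) px
  c1 = (396.614706, 272.961526) px
  c2 = (358.037062, 168.145822) px
  c3 = (291.991003, 218.484925) px
Planar DLT: solve 8×8 A·h = b for H (H[2,2]=1):
  H  [+902.99178 +181.12564 +343.76704]
  H  [-489.14553 +1038.51104 +245.44423]
  H  [+0.45143 -0.67905 +1.00000]
B = K⁻¹H; ‖b₁‖=1.817067, ‖b₂‖=1.817067; λ = 2/(‖b₁‖+‖b₂‖) = 0.550337, sign → tz>0 ⇒ λ=+0.550337
r₁ = λ·B[:,0] = (+0.88295,-0.39834,+0.24844); r₂ = λ·B[:,1] = (+0.46676,+0.80155,-0.37371)
r₃ = r₁×r₂ = (-0.05028,+0.44593,+0.89366); SVD([r₁ r₂ r₃]) → R = UVᵀ:
  R  [+0.88295 +0.46676 -0.05028]
  R  [-0.39834 +0.80155 +0.44593]
  R  [+0.24844 -0.37371 +0.89366]
t = (+0.02445, +0.00598, +0.55034) m
tr R = 2.578154; θ = arccos((tr R − 1)/2) = 0.661491 rad = 37.901°
axis k = ((R−Rᵀ)₃₂, (R−Rᵀ)₁₃, (R−Rᵀ)₂₁) / (2 sinθ) = (-0.667134, -0.243138, -0.704142)
rvec = θ·k = (-0.441303, -0.160834, -0.465784)

rvec=(-0.4413, -0.1608, -0.4658) tvec=(0.0244, 0.0060, 0.5503)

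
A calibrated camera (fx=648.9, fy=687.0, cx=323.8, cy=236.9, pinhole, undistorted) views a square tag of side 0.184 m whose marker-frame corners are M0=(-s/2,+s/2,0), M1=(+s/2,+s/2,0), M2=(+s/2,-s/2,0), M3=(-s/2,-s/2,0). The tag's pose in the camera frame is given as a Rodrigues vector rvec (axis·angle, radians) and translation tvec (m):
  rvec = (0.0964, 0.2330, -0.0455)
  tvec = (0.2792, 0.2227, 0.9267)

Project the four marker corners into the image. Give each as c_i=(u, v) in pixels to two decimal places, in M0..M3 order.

Intrinsics K: fx=648.9, fy=687.0, cx=323.8, cy=236.9
Marker side s = 0.184 m; corners in marker frame (Z=0):
  M0 = (-0.0920, +0.0920, 0)
  M1 = (+0.0920, +0.0920, 0)
  M2 = (+0.0920, -0.0920, 0)
  M3 = (-0.0920, -0.0920, 0)
rvec = (0.0964, 0.2330, -0.0455), |rvec| = θ = 0.25623 rad = 14.681°
Rodrigues: sinθ=0.25343, 1−cosθ=0.03265; R = I + sinθ·[k]× + (1−cosθ)·[k]×²:
    [+0.97197 +0.05617 +0.22828]
    [-0.03383 +0.99435 -0.10062]
    [-0.23264 +0.09008 +0.96838]
t = (0.2792, 0.2227, 0.9267) m
M0: Pc = R·M0+t = (+0.19495, +0.31729, +0.95639); u = 648.9·(+0.19495)/0.95639 + 323.8 = 456.0689, v = 687.0·(+0.31729)/0.95639 + 236.9 = 464.8198
M1: Pc = R·M1+t = (+0.37379, +0.31107, +0.91358); u = 648.9·(+0.37379)/0.91358 + 323.8 = 589.2950, v = 687.0·(+0.31107)/0.91358 + 236.9 = 470.8175
M2: Pc = R·M2+t = (+0.36345, +0.12811, +0.89701); u = 648.9·(+0.36345)/0.89701 + 323.8 = 586.7236, v = 687.0·(+0.12811)/0.89701 + 236.9 = 335.0144
M3: Pc = R·M3+t = (+0.18461, +0.13433, +0.93982); u = 648.9·(+0.18461)/0.93982 + 323.8 = 451.2651, v = 687.0·(+0.13433)/0.93982 + 236.9 = 335.0964

c0=(456.07, 464.82) c1=(589.30, 470.82) c2=(586.72, 335.01) c3=(451.27, 335.10)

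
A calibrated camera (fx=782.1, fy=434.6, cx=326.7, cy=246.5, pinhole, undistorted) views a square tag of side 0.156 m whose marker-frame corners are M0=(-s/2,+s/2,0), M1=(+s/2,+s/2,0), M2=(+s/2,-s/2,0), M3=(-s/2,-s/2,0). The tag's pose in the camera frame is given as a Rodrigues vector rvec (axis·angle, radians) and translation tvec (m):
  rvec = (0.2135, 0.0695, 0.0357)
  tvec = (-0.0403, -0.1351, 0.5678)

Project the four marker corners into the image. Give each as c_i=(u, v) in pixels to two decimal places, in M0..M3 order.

c0=(167.16, 200.60) c1=(374.33, 204.80) c2=(383.48, 81.02) c3=(163.78, 78.83)

Intrinsics K: fx=782.1, fy=434.6, cx=326.7, cy=246.5
Marker side s = 0.156 m; corners in marker frame (Z=0):
  M0 = (-0.0780, +0.0780, 0)
  M1 = (+0.0780, +0.0780, 0)
  M2 = (+0.0780, -0.0780, 0)
  M3 = (-0.0780, -0.0780, 0)
rvec = (0.2135, 0.0695, 0.0357), |rvec| = θ = 0.22735 rad = 13.026°
Rodrigues: sinθ=0.22539, 1−cosθ=0.02573; R = I + sinθ·[k]× + (1−cosθ)·[k]×²:
    [+0.99696 -0.02801 +0.07270]
    [+0.04278 +0.97667 -0.21043]
    [-0.06511 +0.21290 +0.97490]
t = (-0.0403, -0.1351, 0.5678) m
M0: Pc = R·M0+t = (-0.12025, -0.06226, +0.58948); u = 782.1·(-0.12025)/0.58948 + 326.7 = 167.1615, v = 434.6·(-0.06226)/0.58948 + 246.5 = 200.6012
M1: Pc = R·M1+t = (+0.03528, -0.05558, +0.57933); u = 782.1·(+0.03528)/0.57933 + 326.7 = 374.3264, v = 434.6·(-0.05558)/0.57933 + 246.5 = 204.8030
M2: Pc = R·M2+t = (+0.03965, -0.20794, +0.54612); u = 782.1·(+0.03965)/0.54612 + 326.7 = 383.4797, v = 434.6·(-0.20794)/0.54612 + 246.5 = 81.0180
M3: Pc = R·M3+t = (-0.11588, -0.21462, +0.55627); u = 782.1·(-0.11588)/0.55627 + 326.7 = 163.7788, v = 434.6·(-0.21462)/0.55627 + 246.5 = 78.8254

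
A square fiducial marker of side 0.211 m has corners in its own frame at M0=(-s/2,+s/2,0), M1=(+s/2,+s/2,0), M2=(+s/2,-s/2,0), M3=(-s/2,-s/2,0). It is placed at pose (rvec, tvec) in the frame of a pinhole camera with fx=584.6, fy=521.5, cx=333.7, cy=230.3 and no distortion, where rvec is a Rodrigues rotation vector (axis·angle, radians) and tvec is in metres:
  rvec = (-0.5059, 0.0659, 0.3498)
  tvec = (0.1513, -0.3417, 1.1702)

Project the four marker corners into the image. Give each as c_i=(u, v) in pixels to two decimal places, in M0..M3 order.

Intrinsics K: fx=584.6, fy=521.5, cx=333.7, cy=230.3
Marker side s = 0.211 m; corners in marker frame (Z=0):
  M0 = (-0.1055, +0.1055, 0)
  M1 = (+0.1055, +0.1055, 0)
  M2 = (+0.1055, -0.1055, 0)
  M3 = (-0.1055, -0.1055, 0)
rvec = (-0.5059, 0.0659, 0.3498), |rvec| = θ = 0.61858 rad = 35.442°
Rodrigues: sinθ=0.57988, 1−cosθ=0.18530; R = I + sinθ·[k]× + (1−cosθ)·[k]×²:
    [+0.93864 -0.34406 -0.02392]
    [+0.31177 +0.81681 +0.48541]
    [-0.14747 -0.46309 +0.87396]
t = (0.1513, -0.3417, 1.1702) m
M0: Pc = R·M0+t = (+0.01597, -0.28842, +1.13690); u = 584.6·(+0.01597)/1.13690 + 333.7 = 341.9143, v = 521.5·(-0.28842)/1.13690 + 230.3 = 98.0017
M1: Pc = R·M1+t = (+0.21403, -0.22264, +1.10579); u = 584.6·(+0.21403)/1.10579 + 333.7 = 446.8513, v = 521.5·(-0.22264)/1.10579 + 230.3 = 125.3030
M2: Pc = R·M2+t = (+0.28663, -0.39498, +1.20350); u = 584.6·(+0.28663)/1.20350 + 333.7 = 472.9285, v = 521.5·(-0.39498)/1.20350 + 230.3 = 59.1465
M3: Pc = R·M3+t = (+0.08857, -0.46076, +1.23461); u = 584.6·(+0.08857)/1.23461 + 333.7 = 375.6393, v = 521.5·(-0.46076)/1.23461 + 230.3 = 35.6732

c0=(341.91, 98.00) c1=(446.85, 125.30) c2=(472.93, 59.15) c3=(375.64, 35.67)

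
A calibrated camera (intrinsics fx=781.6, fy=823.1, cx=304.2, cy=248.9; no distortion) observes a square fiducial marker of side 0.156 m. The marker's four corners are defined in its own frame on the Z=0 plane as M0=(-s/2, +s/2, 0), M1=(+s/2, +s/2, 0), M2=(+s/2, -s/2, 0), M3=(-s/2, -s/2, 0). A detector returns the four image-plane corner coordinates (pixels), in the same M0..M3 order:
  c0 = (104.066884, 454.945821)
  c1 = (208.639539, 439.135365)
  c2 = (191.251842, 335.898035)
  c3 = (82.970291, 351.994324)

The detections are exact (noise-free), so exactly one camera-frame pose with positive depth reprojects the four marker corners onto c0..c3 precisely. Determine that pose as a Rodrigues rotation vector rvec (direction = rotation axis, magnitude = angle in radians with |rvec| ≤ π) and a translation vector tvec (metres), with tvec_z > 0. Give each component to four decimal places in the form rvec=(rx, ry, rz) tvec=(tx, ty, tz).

Intrinsics K: fx=781.6, fy=823.1, cx=304.2, cy=248.9
Marker side s = 0.156 m; corners in marker frame (Z=0):
  M0 = (-0.0780, +0.0780, 0)
  M1 = (+0.0780, +0.0780, 0)
  M2 = (+0.0780, -0.0780, 0)
  M3 = (-0.0780, -0.0780, 0)
Detected image corners:
  c0 = (104.066884, 454.945821) px
  c1 = (208.639539, 439.135365) px
  c2 = (191.251842, 335.898035) px
  c3 = (82.970291, 351.994324) px
Planar DLT: solve 8×8 A·h = b for H (H[2,2]=1):
  H  [+684.41809 +155.67727 +146.96538]
  H  [-95.78746 +748.04456 +396.36953]
  H  [+0.01634 +0.22044 +1.00000]
B = K⁻¹H; ‖b₁‖=0.877880, ‖b₂‖=0.877880; λ = 2/(‖b₁‖+‖b₂‖) = 1.139108, sign → tz>0 ⇒ λ=+1.139108
r₁ = λ·B[:,0] = (+0.99023,-0.13819,+0.01861); r₂ = λ·B[:,1] = (+0.12916,+0.95931,+0.25110)
r₃ = r₁×r₂ = (-0.05255,-0.24625,+0.96778); SVD([r₁ r₂ r₃]) → R = UVᵀ:
  R  [+0.99023 +0.12916 -0.05255]
  R  [-0.13819 +0.95931 -0.24625]
  R  [+0.01861 +0.25110 +0.96778]
t = (-0.22915, +0.20409, +1.13911) m
tr R = 2.917317; θ = arccos((tr R − 1)/2) = 0.288546 rad = 16.532°
axis k = ((R−Rᵀ)₃₂, (R−Rᵀ)₁₃, (R−Rᵀ)₂₁) / (2 sinθ) = (+0.873895, -0.125047, -0.469756)
rvec = θ·k = (+0.252159, -0.036082, -0.135546)

rvec=(0.2522, -0.0361, -0.1355) tvec=(-0.2292, 0.2041, 1.1391)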